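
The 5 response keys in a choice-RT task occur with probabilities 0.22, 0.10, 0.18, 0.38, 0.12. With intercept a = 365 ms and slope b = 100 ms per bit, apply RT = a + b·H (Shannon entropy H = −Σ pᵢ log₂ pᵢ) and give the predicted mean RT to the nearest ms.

Entropy contributions −pᵢ log₂ pᵢ: 0.4806, 0.3322, 0.4453, 0.5305, 0.3671; sum H = 2.1556 bits.
RT = a + bH = 365 + 100·2.1556 = 580.56 ms.

581 ms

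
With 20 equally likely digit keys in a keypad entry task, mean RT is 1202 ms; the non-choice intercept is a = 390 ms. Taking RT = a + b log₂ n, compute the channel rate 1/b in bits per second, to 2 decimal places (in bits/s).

5.32 bits/s

Choice component = 1202 − 390 = 812 ms over log₂(20) = 4.3219 bits.
b = 812 / 4.3219 = 187.879 ms/bit, so 1/b = 5.323 bits/s.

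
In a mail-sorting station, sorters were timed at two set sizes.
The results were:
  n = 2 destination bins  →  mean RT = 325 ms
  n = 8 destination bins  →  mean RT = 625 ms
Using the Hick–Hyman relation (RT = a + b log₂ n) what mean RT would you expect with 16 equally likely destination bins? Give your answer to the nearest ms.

Solve the two-equation system in a and b:
  b = (625 − 325) / (log₂ 8 − log₂ 2) = 300 / (3 − 1) = 150 ms/bit
  a = 325 − 150 × 1 = 175 ms
Then RT(16) = 175 + 150 × log₂ 16 = 175 + 150 × 4 ≈ 775.000 ms.

775 ms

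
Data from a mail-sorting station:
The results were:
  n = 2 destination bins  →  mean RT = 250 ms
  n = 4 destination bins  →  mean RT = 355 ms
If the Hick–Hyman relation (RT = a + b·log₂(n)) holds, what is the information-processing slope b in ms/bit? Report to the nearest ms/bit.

b = (RT₂ − RT₁)/(log₂ n₂ − log₂ n₁) = (355 − 250)/(2 − 1) = 105 ms/bit.

105 ms/bit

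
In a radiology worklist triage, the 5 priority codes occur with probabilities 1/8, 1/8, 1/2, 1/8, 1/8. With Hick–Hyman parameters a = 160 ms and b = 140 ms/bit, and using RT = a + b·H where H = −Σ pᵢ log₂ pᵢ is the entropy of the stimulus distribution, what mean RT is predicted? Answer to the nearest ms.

Each term −pᵢ log₂ pᵢ: 0.125·3 + 0.125·3 + 0.5·1 + 0.125·3 + 0.125·3; summed, H = 2.000 bits.
Mean RT = a + bH = 160 + 140·2.000 = 440.00 ms.

440 ms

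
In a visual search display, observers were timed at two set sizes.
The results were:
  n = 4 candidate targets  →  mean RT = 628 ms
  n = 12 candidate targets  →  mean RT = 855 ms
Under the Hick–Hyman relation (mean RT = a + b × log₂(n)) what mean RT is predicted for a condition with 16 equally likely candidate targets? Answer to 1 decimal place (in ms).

With log₂ n on the abscissa the relation is linear; from the two conditions:
  b = (855 − 628) / (log₂ 12 − log₂ 4) = 227 / (3.5850 − 2) = 143.221 ms/bit
  a = 628 − 143.221 × 2 = 341.558 ms
Then RT(16) = 341.558 + 143.221 × log₂ 16 = 341.558 + 143.221 × 4 ≈ 914.442 ms.

914.4 ms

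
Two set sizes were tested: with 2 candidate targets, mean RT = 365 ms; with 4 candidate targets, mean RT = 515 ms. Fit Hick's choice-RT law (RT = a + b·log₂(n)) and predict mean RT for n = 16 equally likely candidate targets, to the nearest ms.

With log₂ n on the abscissa the relation is linear; from the two conditions:
  b = (515 − 365) / (log₂ 4 − log₂ 2) = 150 / (2 − 1) = 150 ms/bit
  a = 365 − 150 × 1 = 215 ms
Then RT(16) = 215 + 150 × log₂ 16 = 215 + 150 × 4 ≈ 815.000 ms.

815 ms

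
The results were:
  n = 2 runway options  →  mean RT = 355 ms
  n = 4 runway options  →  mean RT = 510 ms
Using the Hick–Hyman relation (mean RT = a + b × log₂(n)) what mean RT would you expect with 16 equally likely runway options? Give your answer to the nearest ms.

820 ms

Fit slope and intercept:
  b = (510 − 355) / (log₂ 4 − log₂ 2) = 155 / (2 − 1) = 155 ms/bit
  a = 355 − 155 × 1 = 200 ms
Then RT(16) = 200 + 155 × log₂ 16 = 200 + 155 × 4 ≈ 820.000 ms.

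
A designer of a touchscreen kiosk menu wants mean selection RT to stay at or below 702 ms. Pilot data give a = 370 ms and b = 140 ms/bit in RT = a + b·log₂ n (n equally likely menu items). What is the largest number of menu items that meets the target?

5

Information budget: (702 − 370)/140 = 2.3714 bits, so n ≤ 2^2.3714 = 5.175 → at most 5.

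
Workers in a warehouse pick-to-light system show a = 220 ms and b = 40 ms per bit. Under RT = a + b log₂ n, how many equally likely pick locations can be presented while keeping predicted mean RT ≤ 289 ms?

40·log₂ n ≤ 289 − 220 = 69, giving log₂ n ≤ 1.7250 and n ≤ 3.306. The largest whole number is 3.

3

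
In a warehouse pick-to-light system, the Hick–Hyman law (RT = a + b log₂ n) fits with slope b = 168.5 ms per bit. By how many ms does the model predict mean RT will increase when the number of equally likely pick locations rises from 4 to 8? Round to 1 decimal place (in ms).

ΔRT = (a + b log₂ n₂) − (a + b log₂ n₁) = b·(log₂ n₂ − log₂ n₁).
log₂(8) − log₂(4) = log₂(8/4) = log₂(2) = 1.
ΔRT = 168.5 × 1.0000 = 168.500 ms.

168.5 ms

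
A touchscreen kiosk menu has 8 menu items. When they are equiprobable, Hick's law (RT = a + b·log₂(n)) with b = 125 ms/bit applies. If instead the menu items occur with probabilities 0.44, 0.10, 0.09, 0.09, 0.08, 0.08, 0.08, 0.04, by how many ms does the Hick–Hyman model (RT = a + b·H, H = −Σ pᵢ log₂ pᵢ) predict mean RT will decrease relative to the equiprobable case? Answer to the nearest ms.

The RT saving is b·ΔH. Equiprobable H₀ = log₂(8) = 3.0000 bits; with the given probabilities H = 2.5389 bits.
b·(H₀ − H) = 125 × (3.0000 − 2.5389) = 57.63 ms.

58 ms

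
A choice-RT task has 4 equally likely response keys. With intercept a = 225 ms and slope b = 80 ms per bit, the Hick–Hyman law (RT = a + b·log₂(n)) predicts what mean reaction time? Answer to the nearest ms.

log₂(4) = 2 bits, so RT = 225 + 80 × 2 ≈ 385.000 ms.

385 ms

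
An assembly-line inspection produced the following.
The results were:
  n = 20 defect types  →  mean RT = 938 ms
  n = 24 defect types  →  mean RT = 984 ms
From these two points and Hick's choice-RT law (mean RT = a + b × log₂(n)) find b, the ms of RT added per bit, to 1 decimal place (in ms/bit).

174.9 ms/bit

b = (RT₂ − RT₁)/(log₂ n₂ − log₂ n₁) = (984 − 938)/(4.5850 − 4.3219) = 174.882 ms/bit.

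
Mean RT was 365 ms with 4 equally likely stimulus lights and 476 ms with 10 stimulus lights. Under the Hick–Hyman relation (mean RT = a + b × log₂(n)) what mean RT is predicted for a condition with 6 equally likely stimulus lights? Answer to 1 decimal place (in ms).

Fit slope and intercept:
  b = (476 − 365) / (log₂ 10 − log₂ 4) = 111 / (3.3219 − 2) = 83.968 ms/bit
  a = 365 − 83.968 × 2 = 197.063 ms
Then RT(6) = 197.063 + 83.968 × log₂ 6 = 197.063 + 83.968 × 2.5850 ≈ 414.118 ms.

414.1 ms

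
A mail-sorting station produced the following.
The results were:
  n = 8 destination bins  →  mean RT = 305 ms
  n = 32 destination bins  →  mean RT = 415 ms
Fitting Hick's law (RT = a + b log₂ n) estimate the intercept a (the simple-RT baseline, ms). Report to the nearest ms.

140 ms

Slope: b = (415 − 305) / (log₂ 32 − log₂ 8) = 110/2.0000 = 55 ms/bit.
a = RT₁ − b·log₂ n₁ = 305 − 55 × 3 = 140.000 ms.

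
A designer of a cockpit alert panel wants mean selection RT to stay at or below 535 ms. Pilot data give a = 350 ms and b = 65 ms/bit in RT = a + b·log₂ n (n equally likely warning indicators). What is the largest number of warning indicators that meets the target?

65·log₂ n ≤ 535 − 350 = 185, giving log₂ n ≤ 2.8462 and n ≤ 7.191. The largest whole number is 7.

7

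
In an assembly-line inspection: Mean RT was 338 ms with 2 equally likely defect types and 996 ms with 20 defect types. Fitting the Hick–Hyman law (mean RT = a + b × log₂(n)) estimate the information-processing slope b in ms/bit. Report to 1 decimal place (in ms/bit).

198.1 ms/bit

Slope: b = (996 − 338) / (log₂ 20 − log₂ 2) = 658/3.3219 = 198.078 ms/bit.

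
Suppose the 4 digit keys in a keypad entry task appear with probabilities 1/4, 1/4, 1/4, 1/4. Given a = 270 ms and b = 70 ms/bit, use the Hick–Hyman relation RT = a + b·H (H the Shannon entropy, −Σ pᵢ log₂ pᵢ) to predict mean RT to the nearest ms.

H = −Σ pᵢ log₂ pᵢ = 0.25·2 + 0.25·2 + 0.25·2 + 0.25·2 = 2.000 bits.
RT = 270 + 70 × 2.000 = 410.00 ms.

410 ms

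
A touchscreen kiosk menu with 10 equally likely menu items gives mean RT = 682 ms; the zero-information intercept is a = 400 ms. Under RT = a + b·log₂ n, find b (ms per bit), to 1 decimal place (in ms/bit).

84.9 ms/bit

b = (682 − 400) / log₂(10) = 282 / 3.3219 = 84.890 ms/bit.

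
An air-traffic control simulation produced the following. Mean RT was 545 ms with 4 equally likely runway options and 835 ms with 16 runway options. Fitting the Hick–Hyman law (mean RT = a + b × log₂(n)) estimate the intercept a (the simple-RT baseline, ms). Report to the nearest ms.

255 ms

b = (RT₂ − RT₁)/(log₂ n₂ − log₂ n₁) = (835 − 545)/(4 − 2) = 145 ms/bit.
Intercept: a = 545 − 145·log₂(4) = 255.000 ms.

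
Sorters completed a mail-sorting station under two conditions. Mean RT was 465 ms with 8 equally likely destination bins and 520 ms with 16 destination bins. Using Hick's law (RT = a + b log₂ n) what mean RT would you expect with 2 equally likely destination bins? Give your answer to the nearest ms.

355 ms

Fit slope and intercept:
  b = (520 − 465) / (log₂ 16 − log₂ 8) = 55 / (4 − 3) = 55 ms/bit
  a = 465 − 55 × 3 = 300 ms
Then RT(2) = 300 + 55 × log₂ 2 = 300 + 55 × 1 ≈ 355.000 ms.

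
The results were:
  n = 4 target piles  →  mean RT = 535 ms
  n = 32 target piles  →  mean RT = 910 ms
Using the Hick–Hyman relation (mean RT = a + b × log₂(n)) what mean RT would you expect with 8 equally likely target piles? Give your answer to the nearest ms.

Fit slope and intercept:
  b = (910 − 535) / (log₂ 32 − log₂ 4) = 375 / (5 − 2) = 125 ms/bit
  a = 535 − 125 × 2 = 285 ms
Then RT(8) = 285 + 125 × log₂ 8 = 285 + 125 × 3 ≈ 660.000 ms.

660 ms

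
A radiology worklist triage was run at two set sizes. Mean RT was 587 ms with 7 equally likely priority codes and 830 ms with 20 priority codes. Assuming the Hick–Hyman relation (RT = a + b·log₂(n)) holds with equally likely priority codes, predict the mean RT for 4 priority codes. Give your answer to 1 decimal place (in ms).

457.5 ms

With log₂ n on the abscissa the relation is linear; from the two conditions:
  b = (830 − 587) / (log₂ 20 − log₂ 7) = 243 / (4.3219 − 2.8074) = 160.441 ms/bit
  a = 587 − 160.441 × 2.8074 = 136.584 ms
Then RT(4) = 136.584 + 160.441 × log₂ 4 = 136.584 + 160.441 × 2 ≈ 457.467 ms.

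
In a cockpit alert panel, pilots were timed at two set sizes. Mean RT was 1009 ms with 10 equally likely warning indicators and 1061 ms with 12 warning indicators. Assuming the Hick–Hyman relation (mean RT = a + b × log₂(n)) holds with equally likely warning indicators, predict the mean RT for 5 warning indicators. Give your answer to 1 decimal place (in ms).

811.3 ms

Fit slope and intercept:
  b = (1061 − 1009) / (log₂ 12 − log₂ 10) = 52 / (3.5850 − 3.3219) = 197.693 ms/bit
  a = 1009 − 197.693 × 3.3219 = 352.279 ms
Then RT(5) = 352.279 + 197.693 × log₂ 5 = 352.279 + 197.693 × 2.3219 ≈ 811.307 ms.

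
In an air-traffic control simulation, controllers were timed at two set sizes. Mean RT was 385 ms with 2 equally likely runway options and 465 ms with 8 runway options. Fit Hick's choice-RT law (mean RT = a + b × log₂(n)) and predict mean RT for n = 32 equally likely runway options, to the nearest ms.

RT is linear in log₂ n, so two points fix the line:
  b = (465 − 385) / (log₂ 8 − log₂ 2) = 80 / (3 − 1) = 40 ms/bit
  a = 385 − 40 × 1 = 345 ms
Then RT(32) = 345 + 40 × log₂ 32 = 345 + 40 × 5 ≈ 545.000 ms.

545 ms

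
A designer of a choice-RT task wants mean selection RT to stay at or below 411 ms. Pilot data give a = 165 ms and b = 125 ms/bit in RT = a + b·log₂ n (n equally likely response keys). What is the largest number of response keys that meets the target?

Information budget: (411 − 165)/125 = 1.9680 bits, so n ≤ 2^1.9680 = 3.912 → at most 3.

3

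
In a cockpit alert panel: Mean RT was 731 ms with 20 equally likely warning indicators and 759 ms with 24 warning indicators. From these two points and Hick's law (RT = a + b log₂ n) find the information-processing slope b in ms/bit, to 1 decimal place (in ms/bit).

Slope: b = (759 − 731) / (log₂ 24 − log₂ 20) = 28/0.2630 = 106.450 ms/bit.

106.4 ms/bit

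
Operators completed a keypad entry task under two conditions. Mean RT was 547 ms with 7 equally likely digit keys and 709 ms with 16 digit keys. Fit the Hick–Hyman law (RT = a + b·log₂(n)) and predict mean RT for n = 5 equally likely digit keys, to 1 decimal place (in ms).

RT is linear in log₂ n, so two points fix the line:
  b = (709 − 547) / (log₂ 16 − log₂ 7) = 162 / (4 − 2.8074) = 135.833 ms/bit
  a = 547 − 135.833 × 2.8074 = 165.670 ms
Then RT(5) = 165.670 + 135.833 × log₂ 5 = 165.670 + 135.833 × 2.3219 ≈ 481.063 ms.

481.1 ms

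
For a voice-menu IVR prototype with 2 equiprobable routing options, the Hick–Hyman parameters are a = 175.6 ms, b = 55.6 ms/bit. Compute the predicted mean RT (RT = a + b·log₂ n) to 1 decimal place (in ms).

231.2 ms

log₂(2) = 1 bits, so RT = 175.6 + 55.6 × 1 ≈ 231.200 ms.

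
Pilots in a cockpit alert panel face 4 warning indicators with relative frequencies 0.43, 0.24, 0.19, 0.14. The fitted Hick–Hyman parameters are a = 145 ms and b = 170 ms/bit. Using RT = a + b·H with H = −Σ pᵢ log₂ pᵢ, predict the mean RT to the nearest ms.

H = 0.43·log₂(1/0.43) + 0.24·log₂(1/0.24) + 0.19·log₂(1/0.19) + 0.14·log₂(1/0.14) = 1.8700 bits.
RT = 145 + 170 × 1.8700 = 462.91 ms.

463 ms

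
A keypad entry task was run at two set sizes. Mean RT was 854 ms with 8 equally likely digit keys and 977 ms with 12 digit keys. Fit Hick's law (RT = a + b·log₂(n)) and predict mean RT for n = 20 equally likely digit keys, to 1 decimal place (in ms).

With log₂ n on the abscissa the relation is linear; from the two conditions:
  b = (977 − 854) / (log₂ 12 − log₂ 8) = 123 / (3.5850 − 3) = 210.270 ms/bit
  a = 854 − 210.270 × 3 = 223.190 ms
Then RT(20) = 223.190 + 210.270 × log₂ 20 = 223.190 + 210.270 × 4.3219 ≈ 1131.962 ms.

1132.0 ms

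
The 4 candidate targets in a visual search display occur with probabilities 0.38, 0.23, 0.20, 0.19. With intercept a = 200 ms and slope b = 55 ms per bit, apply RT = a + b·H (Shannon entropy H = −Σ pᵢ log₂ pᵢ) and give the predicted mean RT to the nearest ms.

307 ms

Entropy contributions −pᵢ log₂ pᵢ: 0.5305, 0.4877, 0.4644, 0.4552; sum H = 1.9377 bits.
RT = a + bH = 200 + 55·1.9377 = 306.58 ms.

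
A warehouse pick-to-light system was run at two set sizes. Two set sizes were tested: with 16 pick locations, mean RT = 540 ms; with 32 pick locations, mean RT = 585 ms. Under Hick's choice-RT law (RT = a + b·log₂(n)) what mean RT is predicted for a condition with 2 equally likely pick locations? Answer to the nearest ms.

405 ms

Solve the two-equation system in a and b:
  b = (585 − 540) / (log₂ 32 − log₂ 16) = 45 / (5 − 4) = 45 ms/bit
  a = 540 − 45 × 4 = 360 ms
Then RT(2) = 360 + 45 × log₂ 2 = 360 + 45 × 1 ≈ 405.000 ms.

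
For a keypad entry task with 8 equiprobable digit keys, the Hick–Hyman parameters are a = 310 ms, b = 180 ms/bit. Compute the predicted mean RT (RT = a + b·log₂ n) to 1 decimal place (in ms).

log₂(8) = 3 bits, so RT = 310 + 180 × 3 ≈ 850.000 ms.

850.0 ms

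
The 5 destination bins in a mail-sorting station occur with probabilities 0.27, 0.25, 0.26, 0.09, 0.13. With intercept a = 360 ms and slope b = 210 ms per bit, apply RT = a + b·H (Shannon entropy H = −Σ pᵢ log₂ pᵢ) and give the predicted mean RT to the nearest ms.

824 ms

H = 0.27·log₂(1/0.27) + 0.25·log₂(1/0.25) + 0.26·log₂(1/0.26) + 0.09·log₂(1/0.09) + 0.13·log₂(1/0.13) = 2.2106 bits.
RT = 360 + 210 × 2.2106 = 824.23 ms.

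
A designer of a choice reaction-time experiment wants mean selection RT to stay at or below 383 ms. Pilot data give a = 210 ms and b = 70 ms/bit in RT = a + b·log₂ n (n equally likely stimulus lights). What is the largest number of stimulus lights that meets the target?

5

Set 210 + 70·log₂ n ≤ 383 → log₂ n ≤ (383 − 210)/70 = 2.4714.
So n ≤ 2^2.4714 = 5.546; the largest integer n is 5.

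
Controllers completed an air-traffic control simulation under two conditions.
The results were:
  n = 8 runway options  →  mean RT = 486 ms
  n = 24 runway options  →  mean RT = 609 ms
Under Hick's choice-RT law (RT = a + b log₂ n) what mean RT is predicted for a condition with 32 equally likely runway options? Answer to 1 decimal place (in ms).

641.2 ms

RT is linear in log₂ n, so two points fix the line:
  b = (609 − 486) / (log₂ 24 − log₂ 8) = 123 / (4.5850 − 3) = 77.604 ms/bit
  a = 486 − 77.604 × 3 = 253.187 ms
Then RT(32) = 253.187 + 77.604 × log₂ 32 = 253.187 + 77.604 × 5 ≈ 641.209 ms.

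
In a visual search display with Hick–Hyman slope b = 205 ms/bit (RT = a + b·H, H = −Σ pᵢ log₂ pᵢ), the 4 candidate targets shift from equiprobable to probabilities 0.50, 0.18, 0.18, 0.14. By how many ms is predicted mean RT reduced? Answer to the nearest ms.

44 ms

Equiprobable entropy H₀ = log₂ 4 = 2.0000 bits.
Skewed entropy H = −Σ pᵢ log₂ pᵢ = 1.7877 bits.
ΔRT = b·(H₀ − H) = 205 × 0.2123 = 43.52 ms.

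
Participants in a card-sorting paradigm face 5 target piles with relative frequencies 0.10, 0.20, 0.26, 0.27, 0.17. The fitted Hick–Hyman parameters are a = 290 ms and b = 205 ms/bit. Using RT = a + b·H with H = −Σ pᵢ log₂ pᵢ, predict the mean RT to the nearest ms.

751 ms

H = 0.10·log₂(1/0.10) + 0.20·log₂(1/0.20) + 0.26·log₂(1/0.26) + 0.27·log₂(1/0.27) + 0.17·log₂(1/0.17) = 2.2465 bits.
RT = 290 + 205 × 2.2465 = 750.53 ms.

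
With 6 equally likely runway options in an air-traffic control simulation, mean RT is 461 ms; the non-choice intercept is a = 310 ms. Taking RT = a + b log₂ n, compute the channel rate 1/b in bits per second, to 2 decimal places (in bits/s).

b = (461 − 310)/log₂ 6 = 151/2.5850 = 58.415 ms per bit = 0.05841 s/bit; the reciprocal is 17.119 bits/s.

17.12 bits/s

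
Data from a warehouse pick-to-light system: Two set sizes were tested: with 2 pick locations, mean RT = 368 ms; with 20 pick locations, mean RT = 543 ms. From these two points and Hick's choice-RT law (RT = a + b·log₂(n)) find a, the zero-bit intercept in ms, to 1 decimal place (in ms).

b = (RT₂ − RT₁)/(log₂ n₂ − log₂ n₁) = (543 − 368)/(4.3219 − 1) = 52.680 ms/bit.
a = RT₁ − b·log₂ n₁ = 368 − 52.680 × 1 = 315.320 ms.

315.3 ms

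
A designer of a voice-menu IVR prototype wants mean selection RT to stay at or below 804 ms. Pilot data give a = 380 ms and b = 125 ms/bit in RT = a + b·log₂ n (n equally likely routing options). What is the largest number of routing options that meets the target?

Set 380 + 125·log₂ n ≤ 804 → log₂ n ≤ (804 − 380)/125 = 3.3920.
So n ≤ 2^3.3920 = 10.498; the largest integer n is 10.

10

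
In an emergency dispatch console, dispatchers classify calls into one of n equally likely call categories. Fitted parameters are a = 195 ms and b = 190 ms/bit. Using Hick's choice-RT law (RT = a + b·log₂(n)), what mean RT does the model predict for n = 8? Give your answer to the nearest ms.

765 ms

log₂(8) = 3 bits, so RT = 195 + 190 × 3 ≈ 765.000 ms.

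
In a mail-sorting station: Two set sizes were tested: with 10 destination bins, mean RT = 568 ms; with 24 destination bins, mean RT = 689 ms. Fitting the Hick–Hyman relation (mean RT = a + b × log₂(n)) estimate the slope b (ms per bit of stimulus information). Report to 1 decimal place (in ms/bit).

95.8 ms/bit

The slope on a log₂ axis is (689 − 568) / (4.5850 − 3.3219) = 95.801 ms/bit.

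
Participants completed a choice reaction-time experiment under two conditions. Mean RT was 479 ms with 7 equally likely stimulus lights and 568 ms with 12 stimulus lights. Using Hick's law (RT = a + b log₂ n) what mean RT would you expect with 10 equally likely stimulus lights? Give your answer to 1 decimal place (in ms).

Fit slope and intercept:
  b = (568 − 479) / (log₂ 12 − log₂ 7) = 89 / (3.5850 − 2.8074) = 114.454 ms/bit
  a = 479 − 114.454 × 2.8074 = 157.688 ms
Then RT(10) = 157.688 + 114.454 × log₂ 10 = 157.688 + 114.454 × 3.3219 ≈ 537.895 ms.

537.9 ms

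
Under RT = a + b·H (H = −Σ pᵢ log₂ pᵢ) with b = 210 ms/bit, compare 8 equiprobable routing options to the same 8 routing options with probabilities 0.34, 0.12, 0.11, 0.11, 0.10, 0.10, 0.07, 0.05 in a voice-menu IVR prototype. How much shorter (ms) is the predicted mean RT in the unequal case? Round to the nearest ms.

53 ms

Equiprobable entropy H₀ = log₂ 8 = 3.0000 bits.
Skewed entropy H = −Σ pᵢ log₂ pᵢ = 2.7459 bits.
ΔRT = b·(H₀ − H) = 210 × 0.2541 = 53.37 ms.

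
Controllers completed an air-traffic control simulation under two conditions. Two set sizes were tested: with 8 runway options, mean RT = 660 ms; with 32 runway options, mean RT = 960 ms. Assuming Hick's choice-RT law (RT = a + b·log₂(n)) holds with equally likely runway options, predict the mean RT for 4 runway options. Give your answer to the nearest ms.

510 ms

Solve the two-equation system in a and b:
  b = (960 − 660) / (log₂ 32 − log₂ 8) = 300 / (5 − 3) = 150 ms/bit
  a = 660 − 150 × 3 = 210 ms
Then RT(4) = 210 + 150 × log₂ 4 = 210 + 150 × 2 ≈ 510.000 ms.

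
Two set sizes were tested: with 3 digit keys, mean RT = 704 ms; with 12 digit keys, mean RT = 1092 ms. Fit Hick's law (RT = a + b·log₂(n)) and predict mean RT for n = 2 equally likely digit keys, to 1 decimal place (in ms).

590.5 ms

Fit slope and intercept:
  b = (1092 − 704) / (log₂ 12 − log₂ 3) = 388 / (3.5850 − 1.5850) = 194.000 ms/bit
  a = 704 − 194.000 × 1.5850 = 396.517 ms
Then RT(2) = 396.517 + 194.000 × log₂ 2 = 396.517 + 194.000 × 1 ≈ 590.517 ms.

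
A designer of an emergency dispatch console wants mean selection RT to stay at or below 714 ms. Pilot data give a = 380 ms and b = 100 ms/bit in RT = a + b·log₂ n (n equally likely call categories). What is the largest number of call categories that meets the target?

100·log₂ n ≤ 714 − 380 = 334, giving log₂ n ≤ 3.3400 and n ≤ 10.126. The largest whole number is 10.

10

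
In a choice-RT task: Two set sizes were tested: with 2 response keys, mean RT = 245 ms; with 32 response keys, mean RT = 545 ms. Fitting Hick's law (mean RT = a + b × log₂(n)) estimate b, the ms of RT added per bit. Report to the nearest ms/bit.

The slope on a log₂ axis is (545 − 245) / (5 − 1) = 75 ms/bit.

75 ms/bit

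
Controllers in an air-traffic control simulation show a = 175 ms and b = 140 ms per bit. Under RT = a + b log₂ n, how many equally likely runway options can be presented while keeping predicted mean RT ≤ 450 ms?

3

Set 175 + 140·log₂ n ≤ 450 → log₂ n ≤ (450 − 175)/140 = 1.9643.
So n ≤ 2^1.9643 = 3.902; the largest integer n is 3.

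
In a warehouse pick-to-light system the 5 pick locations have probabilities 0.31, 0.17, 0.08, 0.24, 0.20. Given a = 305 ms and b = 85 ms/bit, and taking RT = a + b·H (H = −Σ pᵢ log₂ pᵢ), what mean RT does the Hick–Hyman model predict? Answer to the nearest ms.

493 ms

Entropy contributions −pᵢ log₂ pᵢ: 0.5238, 0.4346, 0.2915, 0.4941, 0.4644; sum H = 2.2084 bits.
RT = a + bH = 305 + 85·2.2084 = 492.71 ms.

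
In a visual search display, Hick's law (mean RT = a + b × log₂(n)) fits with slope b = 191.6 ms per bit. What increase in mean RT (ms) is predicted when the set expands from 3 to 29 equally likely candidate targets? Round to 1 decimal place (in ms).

627.1 ms

ΔRT = (a + b log₂ n₂) − (a + b log₂ n₁) = b·(log₂ n₂ − log₂ n₁).
log₂(29) − log₂(3) = 4.8580 − 1.5850 = 3.2730.
ΔRT = 191.6 × 3.2730 = 627.110 ms.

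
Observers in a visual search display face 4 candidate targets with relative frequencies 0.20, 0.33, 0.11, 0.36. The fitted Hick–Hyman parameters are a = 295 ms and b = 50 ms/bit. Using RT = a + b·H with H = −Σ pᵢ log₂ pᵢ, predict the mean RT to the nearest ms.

389 ms

Entropy contributions −pᵢ log₂ pᵢ: 0.4644, 0.5278, 0.3503, 0.5306; sum H = 1.8731 bits.
RT = a + bH = 295 + 50·1.8731 = 388.66 ms.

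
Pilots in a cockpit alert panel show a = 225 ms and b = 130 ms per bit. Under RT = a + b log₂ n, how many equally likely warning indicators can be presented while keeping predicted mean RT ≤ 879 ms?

32

Information budget: (879 − 225)/130 = 5.0308 bits, so n ≤ 2^5.0308 = 32.690 → at most 32.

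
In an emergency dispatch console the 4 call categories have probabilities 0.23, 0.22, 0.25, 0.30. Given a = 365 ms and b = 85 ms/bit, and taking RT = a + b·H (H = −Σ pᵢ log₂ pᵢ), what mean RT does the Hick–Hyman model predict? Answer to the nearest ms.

534 ms

H = 0.23·log₂(1/0.23) + 0.22·log₂(1/0.22) + 0.25·log₂(1/0.25) + 0.30·log₂(1/0.30) = 1.9893 bits.
RT = 365 + 85 × 1.9893 = 534.09 ms.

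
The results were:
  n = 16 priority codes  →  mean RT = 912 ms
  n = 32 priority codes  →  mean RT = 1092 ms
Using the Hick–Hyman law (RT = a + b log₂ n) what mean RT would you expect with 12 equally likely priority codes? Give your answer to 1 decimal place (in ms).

837.3 ms

Solve the two-equation system in a and b:
  b = (1092 − 912) / (log₂ 32 − log₂ 16) = 180 / (5 − 4) = 180.000 ms/bit
  a = 912 − 180.000 × 4 = 192.000 ms
Then RT(12) = 192.000 + 180.000 × log₂ 12 = 192.000 + 180.000 × 3.5850 ≈ 837.293 ms.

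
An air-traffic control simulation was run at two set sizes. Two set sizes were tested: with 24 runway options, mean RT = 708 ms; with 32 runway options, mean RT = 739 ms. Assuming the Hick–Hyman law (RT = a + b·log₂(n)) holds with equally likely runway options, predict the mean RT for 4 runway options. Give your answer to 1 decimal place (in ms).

With log₂ n on the abscissa the relation is linear; from the two conditions:
  b = (739 − 708) / (log₂ 32 − log₂ 24) = 31 / (5 − 4.5850) = 74.692 ms/bit
  a = 708 − 74.692 × 4.5850 = 365.540 ms
Then RT(4) = 365.540 + 74.692 × log₂ 4 = 365.540 + 74.692 × 2 ≈ 514.924 ms.

514.9 ms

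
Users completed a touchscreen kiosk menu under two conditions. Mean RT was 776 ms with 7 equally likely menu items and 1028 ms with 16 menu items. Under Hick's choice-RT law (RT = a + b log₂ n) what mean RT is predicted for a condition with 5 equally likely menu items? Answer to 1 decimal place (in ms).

673.4 ms

Solve the two-equation system in a and b:
  b = (1028 − 776) / (log₂ 16 − log₂ 7) = 252 / (4 − 2.8074) = 211.295 ms/bit
  a = 776 − 211.295 × 2.8074 = 182.820 ms
Then RT(5) = 182.820 + 211.295 × log₂ 5 = 182.820 + 211.295 × 2.3219 ≈ 673.432 ms.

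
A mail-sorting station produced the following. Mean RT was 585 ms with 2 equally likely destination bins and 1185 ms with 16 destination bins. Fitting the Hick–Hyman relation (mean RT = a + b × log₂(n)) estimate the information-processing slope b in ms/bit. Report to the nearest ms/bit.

The slope on a log₂ axis is (1185 − 585) / (4 − 1) = 200 ms/bit.

200 ms/bit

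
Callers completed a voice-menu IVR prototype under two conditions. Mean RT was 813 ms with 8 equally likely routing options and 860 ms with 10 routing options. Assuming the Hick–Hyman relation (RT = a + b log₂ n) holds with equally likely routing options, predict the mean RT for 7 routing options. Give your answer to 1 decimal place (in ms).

784.9 ms

Fit slope and intercept:
  b = (860 − 813) / (log₂ 10 − log₂ 8) = 47 / (3.3219 − 3) = 145.995 ms/bit
  a = 813 − 145.995 × 3 = 375.014 ms
Then RT(7) = 375.014 + 145.995 × log₂ 7 = 375.014 + 145.995 × 2.8074 ≈ 784.875 ms.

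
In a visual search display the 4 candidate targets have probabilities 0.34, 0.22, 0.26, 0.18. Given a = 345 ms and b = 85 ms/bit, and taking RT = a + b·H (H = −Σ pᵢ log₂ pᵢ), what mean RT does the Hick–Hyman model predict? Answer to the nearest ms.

512 ms

H = 0.34·log₂(1/0.34) + 0.22·log₂(1/0.22) + 0.26·log₂(1/0.26) + 0.18·log₂(1/0.18) = 1.9603 bits.
RT = 345 + 85 × 1.9603 = 511.63 ms.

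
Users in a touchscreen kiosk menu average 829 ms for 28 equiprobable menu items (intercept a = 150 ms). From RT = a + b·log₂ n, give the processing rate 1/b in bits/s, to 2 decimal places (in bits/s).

7.08 bits/s

Choice component = 829 − 150 = 679 ms over log₂(28) = 4.8074 bits.
b = 679 / 4.8074 = 141.242 ms/bit, so 1/b = 7.080 bits/s.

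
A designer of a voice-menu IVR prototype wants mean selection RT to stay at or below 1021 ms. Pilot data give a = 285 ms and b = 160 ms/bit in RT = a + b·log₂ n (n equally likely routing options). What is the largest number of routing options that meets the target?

24

Set 285 + 160·log₂ n ≤ 1021 → log₂ n ≤ (1021 − 285)/160 = 4.6000.
So n ≤ 2^4.6000 = 24.251; the largest integer n is 24.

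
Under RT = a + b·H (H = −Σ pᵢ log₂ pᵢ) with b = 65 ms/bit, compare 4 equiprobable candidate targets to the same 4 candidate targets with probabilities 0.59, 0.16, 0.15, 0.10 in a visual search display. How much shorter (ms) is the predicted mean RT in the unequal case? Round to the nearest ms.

25 ms

Equiprobable entropy H₀ = log₂ 4 = 2.0000 bits.
Skewed entropy H = −Σ pᵢ log₂ pᵢ = 1.6149 bits.
ΔRT = b·(H₀ − H) = 65 × 0.3851 = 25.03 ms.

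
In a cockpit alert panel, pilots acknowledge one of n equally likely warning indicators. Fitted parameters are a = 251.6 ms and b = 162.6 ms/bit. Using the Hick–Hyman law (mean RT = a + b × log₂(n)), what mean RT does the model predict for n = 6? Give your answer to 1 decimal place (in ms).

671.9 ms

log₂(6) = 2.5850 bits, so RT = 251.6 + 162.6 × 2.5850 ≈ 671.915 ms.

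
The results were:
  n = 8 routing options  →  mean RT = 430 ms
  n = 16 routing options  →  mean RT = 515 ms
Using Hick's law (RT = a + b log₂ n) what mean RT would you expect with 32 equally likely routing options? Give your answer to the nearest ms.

Fit slope and intercept:
  b = (515 − 430) / (log₂ 16 − log₂ 8) = 85 / (4 − 3) = 85 ms/bit
  a = 430 − 85 × 3 = 175 ms
Then RT(32) = 175 + 85 × log₂ 32 = 175 + 85 × 5 ≈ 600.000 ms.

600 ms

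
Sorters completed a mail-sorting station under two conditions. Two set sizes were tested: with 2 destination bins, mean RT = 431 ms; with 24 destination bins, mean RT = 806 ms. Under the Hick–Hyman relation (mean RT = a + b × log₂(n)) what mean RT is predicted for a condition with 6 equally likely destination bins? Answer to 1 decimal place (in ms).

596.8 ms

RT is linear in log₂ n, so two points fix the line:
  b = (806 − 431) / (log₂ 24 − log₂ 2) = 375 / (4.5850 − 1) = 104.604 ms/bit
  a = 431 − 104.604 × 1 = 326.396 ms
Then RT(6) = 326.396 + 104.604 × log₂ 6 = 326.396 + 104.604 × 2.5850 ≈ 596.793 ms.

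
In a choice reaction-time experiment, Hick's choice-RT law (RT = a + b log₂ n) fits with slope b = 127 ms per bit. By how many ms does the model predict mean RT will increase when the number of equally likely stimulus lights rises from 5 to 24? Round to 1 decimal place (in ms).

Only the slope matters, since a is common to both: ΔRT = b·log₂(n₂/n₁).
log₂(24) − log₂(5) = 4.5850 − 2.3219 = 2.2630.
ΔRT = 127 × 2.2630 = 287.405 ms.

287.4 ms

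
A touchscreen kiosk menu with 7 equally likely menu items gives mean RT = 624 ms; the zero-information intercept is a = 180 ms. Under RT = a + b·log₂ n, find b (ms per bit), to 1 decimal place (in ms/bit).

158.2 ms/bit

b = (624 − 180) / log₂(7) = 444 / 2.8074 = 158.156 ms/bit.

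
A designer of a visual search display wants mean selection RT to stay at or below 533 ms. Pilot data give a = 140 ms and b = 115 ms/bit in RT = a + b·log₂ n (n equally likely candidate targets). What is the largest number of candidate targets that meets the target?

10

Set 140 + 115·log₂ n ≤ 533 → log₂ n ≤ (533 − 140)/115 = 3.4174.
So n ≤ 2^3.4174 = 10.684; the largest integer n is 10.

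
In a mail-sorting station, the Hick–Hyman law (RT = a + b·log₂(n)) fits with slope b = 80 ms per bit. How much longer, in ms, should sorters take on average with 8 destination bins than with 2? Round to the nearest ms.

ΔRT = (a + b log₂ n₂) − (a + b log₂ n₁) = b·(log₂ n₂ − log₂ n₁).
log₂(8) − log₂(2) = log₂(8/2) = log₂(4) = 2.
ΔRT = 80 × 2.0000 = 160.000 ms.

160 ms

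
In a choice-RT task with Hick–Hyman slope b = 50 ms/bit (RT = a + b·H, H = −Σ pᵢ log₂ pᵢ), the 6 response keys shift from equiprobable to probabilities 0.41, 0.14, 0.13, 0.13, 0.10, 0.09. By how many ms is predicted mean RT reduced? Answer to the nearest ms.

13 ms

Equiprobable entropy H₀ = log₂ 6 = 2.5850 bits.
Skewed entropy H = −Σ pᵢ log₂ pᵢ = 2.3346 bits.
ΔRT = b·(H₀ − H) = 50 × 0.2503 = 12.52 ms.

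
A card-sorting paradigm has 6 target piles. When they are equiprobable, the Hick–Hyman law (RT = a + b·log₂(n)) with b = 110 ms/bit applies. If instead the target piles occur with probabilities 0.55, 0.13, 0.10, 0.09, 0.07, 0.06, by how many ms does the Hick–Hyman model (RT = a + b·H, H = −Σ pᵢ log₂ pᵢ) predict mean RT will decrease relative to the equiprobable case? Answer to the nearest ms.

63 ms

Equiprobable entropy H₀ = log₂ 6 = 2.5850 bits.
Skewed entropy H = −Σ pᵢ log₂ pᵢ = 2.0140 bits.
ΔRT = b·(H₀ − H) = 110 × 0.5710 = 62.81 ms.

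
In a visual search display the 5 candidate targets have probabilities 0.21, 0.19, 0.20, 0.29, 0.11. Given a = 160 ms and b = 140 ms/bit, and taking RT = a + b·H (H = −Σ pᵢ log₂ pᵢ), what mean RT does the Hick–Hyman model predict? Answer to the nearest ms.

Entropy contributions −pᵢ log₂ pᵢ: 0.4728, 0.4552, 0.4644, 0.5179, 0.3503; sum H = 2.2606 bits.
RT = a + bH = 160 + 140·2.2606 = 476.49 ms.

476 ms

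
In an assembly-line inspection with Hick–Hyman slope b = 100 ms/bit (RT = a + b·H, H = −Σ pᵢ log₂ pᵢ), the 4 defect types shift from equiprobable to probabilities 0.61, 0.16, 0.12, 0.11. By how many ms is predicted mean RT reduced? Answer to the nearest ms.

42 ms

The RT saving is b·ΔH. Equiprobable H₀ = log₂(4) = 2.0000 bits; with the given probabilities H = 1.5754 bits.
b·(H₀ − H) = 100 × (2.0000 − 1.5754) = 42.46 ms.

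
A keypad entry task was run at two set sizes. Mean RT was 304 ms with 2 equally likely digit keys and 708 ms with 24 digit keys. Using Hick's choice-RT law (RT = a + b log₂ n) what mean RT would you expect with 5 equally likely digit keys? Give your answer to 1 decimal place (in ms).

453.0 ms

Fit slope and intercept:
  b = (708 − 304) / (log₂ 24 − log₂ 2) = 404 / (4.5850 − 1) = 112.693 ms/bit
  a = 304 − 112.693 × 1 = 191.307 ms
Then RT(5) = 191.307 + 112.693 × log₂ 5 = 191.307 + 112.693 × 2.3219 ≈ 452.972 ms.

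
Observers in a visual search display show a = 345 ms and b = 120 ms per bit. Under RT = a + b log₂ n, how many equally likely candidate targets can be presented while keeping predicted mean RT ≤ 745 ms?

10

Information budget: (745 − 345)/120 = 3.3333 bits, so n ≤ 2^3.3333 = 10.079 → at most 10.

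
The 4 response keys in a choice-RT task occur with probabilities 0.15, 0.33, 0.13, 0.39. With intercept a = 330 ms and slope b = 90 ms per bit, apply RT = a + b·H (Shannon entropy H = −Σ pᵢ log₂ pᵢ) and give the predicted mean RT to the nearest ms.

497 ms

H = 0.15·log₂(1/0.15) + 0.33·log₂(1/0.33) + 0.13·log₂(1/0.13) + 0.39·log₂(1/0.39) = 1.8508 bits.
RT = 330 + 90 × 1.8508 = 496.57 ms.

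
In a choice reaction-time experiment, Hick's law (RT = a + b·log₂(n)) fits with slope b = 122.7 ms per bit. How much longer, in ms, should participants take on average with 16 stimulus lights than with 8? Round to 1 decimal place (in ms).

The intercept a cancels: ΔRT = b·(log₂ n₂ − log₂ n₁) = b·log₂(n₂/n₁).
log₂(16) − log₂(8) = log₂(16/8) = log₂(2) = 1.
ΔRT = 122.7 × 1.0000 = 122.700 ms.

122.7 ms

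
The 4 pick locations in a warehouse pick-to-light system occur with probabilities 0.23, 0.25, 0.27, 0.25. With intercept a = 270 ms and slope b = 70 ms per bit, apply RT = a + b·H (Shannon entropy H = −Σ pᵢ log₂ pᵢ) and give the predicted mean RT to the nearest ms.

410 ms

Entropy contributions −pᵢ log₂ pᵢ: 0.4877, 0.5000, 0.5100, 0.5000; sum H = 1.9977 bits.
RT = a + bH = 270 + 70·1.9977 = 409.84 ms.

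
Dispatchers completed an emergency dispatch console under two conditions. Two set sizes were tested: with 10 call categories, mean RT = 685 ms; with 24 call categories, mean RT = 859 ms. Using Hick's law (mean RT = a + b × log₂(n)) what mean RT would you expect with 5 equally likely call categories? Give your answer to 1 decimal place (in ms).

Solve the two-equation system in a and b:
  b = (859 − 685) / (log₂ 24 − log₂ 10) = 174 / (4.5850 − 3.3219) = 137.763 ms/bit
  a = 685 − 137.763 × 3.3219 = 227.360 ms
Then RT(5) = 227.360 + 137.763 × log₂ 5 = 227.360 + 137.763 × 2.3219 ≈ 547.237 ms.

547.2 ms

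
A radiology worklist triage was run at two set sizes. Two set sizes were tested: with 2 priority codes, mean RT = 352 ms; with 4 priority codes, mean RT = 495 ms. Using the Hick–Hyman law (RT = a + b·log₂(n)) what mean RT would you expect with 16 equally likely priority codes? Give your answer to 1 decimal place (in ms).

Fit slope and intercept:
  b = (495 − 352) / (log₂ 4 − log₂ 2) = 143 / (2 − 1) = 143.000 ms/bit
  a = 352 − 143.000 × 1 = 209.000 ms
Then RT(16) = 209.000 + 143.000 × log₂ 16 = 209.000 + 143.000 × 4 ≈ 781.000 ms.

781.0 ms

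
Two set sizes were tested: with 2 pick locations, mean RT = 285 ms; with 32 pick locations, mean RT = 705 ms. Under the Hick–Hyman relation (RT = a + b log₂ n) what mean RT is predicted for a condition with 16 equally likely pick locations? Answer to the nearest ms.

Solve the two-equation system in a and b:
  b = (705 − 285) / (log₂ 32 − log₂ 2) = 420 / (5 − 1) = 105 ms/bit
  a = 285 − 105 × 1 = 180 ms
Then RT(16) = 180 + 105 × log₂ 16 = 180 + 105 × 4 ≈ 600.000 ms.

600 ms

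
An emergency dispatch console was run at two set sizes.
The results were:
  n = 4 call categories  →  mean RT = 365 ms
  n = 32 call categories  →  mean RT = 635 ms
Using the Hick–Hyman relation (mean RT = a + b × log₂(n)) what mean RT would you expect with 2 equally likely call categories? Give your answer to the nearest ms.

RT is linear in log₂ n, so two points fix the line:
  b = (635 − 365) / (log₂ 32 − log₂ 4) = 270 / (5 − 2) = 90 ms/bit
  a = 365 − 90 × 2 = 185 ms
Then RT(2) = 185 + 90 × log₂ 2 = 185 + 90 × 1 ≈ 275.000 ms.

275 ms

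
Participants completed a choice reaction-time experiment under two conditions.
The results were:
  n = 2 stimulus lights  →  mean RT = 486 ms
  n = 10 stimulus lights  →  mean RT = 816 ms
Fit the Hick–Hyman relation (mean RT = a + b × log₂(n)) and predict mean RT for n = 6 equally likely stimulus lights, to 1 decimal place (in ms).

Solve the two-equation system in a and b:
  b = (816 − 486) / (log₂ 10 − log₂ 2) = 330 / (3.3219 − 1) = 142.123 ms/bit
  a = 486 − 142.123 × 1 = 343.877 ms
Then RT(6) = 343.877 + 142.123 × log₂ 6 = 343.877 + 142.123 × 2.5850 ≈ 711.260 ms.

711.3 ms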